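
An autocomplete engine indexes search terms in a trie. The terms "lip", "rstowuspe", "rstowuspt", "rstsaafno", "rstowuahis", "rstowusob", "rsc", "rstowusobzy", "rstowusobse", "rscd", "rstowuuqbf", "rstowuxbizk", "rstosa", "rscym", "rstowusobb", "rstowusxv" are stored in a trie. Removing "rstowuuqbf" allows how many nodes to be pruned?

4

A node on "rstowuuqbf"'s path can go only if nothing else ends at it or branches off below it.
The suffix "uqbf" (4 nodes) is used only by "rstowuuqbf"; the node for "rstowu" still has the child "s", so pruning stops there.
Nodes removed: 4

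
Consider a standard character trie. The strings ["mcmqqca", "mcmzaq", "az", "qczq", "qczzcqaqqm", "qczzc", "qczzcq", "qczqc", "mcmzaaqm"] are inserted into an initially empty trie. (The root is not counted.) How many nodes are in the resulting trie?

27

Count nodes per top-level branch (shared prefixes stored once):
  'a'-branch (az): 2 nodes
  'm'-branch (mcmqqca, mcmzaaqm, mcmzaq): 13 nodes
  'q'-branch (qczq, qczqc, qczzc, qczzcq, qczzcqaqqm): 12 nodes
Sum: 27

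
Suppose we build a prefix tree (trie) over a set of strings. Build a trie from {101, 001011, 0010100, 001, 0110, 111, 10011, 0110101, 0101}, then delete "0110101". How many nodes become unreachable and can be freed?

3

After clearing the end-marker at "0110101", prune upward until reaching a node still needed by another word.
The suffix "101" (3 nodes) is used only by "0110101"; "0110" is itself a stored word, so pruning stops there.
Nodes removed: 3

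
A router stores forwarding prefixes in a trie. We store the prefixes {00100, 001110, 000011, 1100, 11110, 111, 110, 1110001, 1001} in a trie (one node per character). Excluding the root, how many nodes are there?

26

Trace insertions, counting only characters that open a new branch:
  "00100" → 5 new (0, 0, 1, 0, 0)
  "001110" → prefix "001" already present; 3 new (1, 1, 0)
  "000011" → prefix "00" already present; 4 new (0, 0, 1, 1)
  "1100" → 4 new (1, 1, 0, 0)
  "11110" → prefix "11" already present; 3 new (1, 1, 0)
  "111" → prefix "111" already present; 0 new (none)
  "110" → prefix "110" already present; 0 new (none)
  "1110001" → prefix "111" already present; 4 new (0, 0, 0, 1)
  "1001" → prefix "1" already present; 3 new (0, 0, 1)
Total nodes = 5 + 3 + 4 + 4 + 3 + 0 + 0 + 4 + 3 = 26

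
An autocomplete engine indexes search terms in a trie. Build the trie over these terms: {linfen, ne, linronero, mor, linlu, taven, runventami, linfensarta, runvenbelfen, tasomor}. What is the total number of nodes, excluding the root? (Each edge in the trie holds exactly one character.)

50

Count nodes per top-level branch (shared prefixes stored once):
  'l'-branch (linfen, linfensarta, linlu, linronero): 19 nodes
  'm'-branch (mor): 3 nodes
  'n'-branch (ne): 2 nodes
  'r'-branch (runvenbelfen, runventami): 16 nodes
  't'-branch (tasomor, taven): 10 nodes
Sum: 50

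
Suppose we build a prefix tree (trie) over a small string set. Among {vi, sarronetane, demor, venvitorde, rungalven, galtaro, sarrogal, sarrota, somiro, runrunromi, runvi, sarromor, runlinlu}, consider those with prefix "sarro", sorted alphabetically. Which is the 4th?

sarrota

DFS of the "sarro" subtree visits, in order: "sarrogal", "sarromor", "sarronetane", "sarrota"
Position 4: sarrota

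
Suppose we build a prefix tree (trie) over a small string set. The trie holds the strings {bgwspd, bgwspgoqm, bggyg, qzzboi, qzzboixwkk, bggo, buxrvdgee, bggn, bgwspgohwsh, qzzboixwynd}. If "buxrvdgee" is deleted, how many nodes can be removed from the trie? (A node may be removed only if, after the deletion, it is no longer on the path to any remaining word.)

8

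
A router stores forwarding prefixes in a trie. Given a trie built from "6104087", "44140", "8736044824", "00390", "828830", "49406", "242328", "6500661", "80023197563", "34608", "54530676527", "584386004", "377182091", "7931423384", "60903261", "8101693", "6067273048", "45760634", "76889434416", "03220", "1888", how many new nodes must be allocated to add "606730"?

2

Walking "606730" from the root, the first 4 characters ("6067") follow existing edges; "3" is the first miss.
Each of the 2 remaining characters creates one node.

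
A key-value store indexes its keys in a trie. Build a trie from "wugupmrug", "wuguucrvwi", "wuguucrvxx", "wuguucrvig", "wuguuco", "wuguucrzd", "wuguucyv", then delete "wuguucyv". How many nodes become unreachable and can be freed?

2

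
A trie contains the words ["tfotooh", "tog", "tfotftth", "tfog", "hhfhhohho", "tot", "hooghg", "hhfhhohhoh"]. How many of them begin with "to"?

2

Filter for entries beginning with "to":
Matches: "tog", "tot"
Count: 2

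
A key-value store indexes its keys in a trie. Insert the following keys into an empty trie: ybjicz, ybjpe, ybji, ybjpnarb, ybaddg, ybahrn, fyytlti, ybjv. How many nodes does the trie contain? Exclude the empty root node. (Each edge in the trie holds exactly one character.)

For each word, the new-node count is its length minus the longest prefix already in the trie:
  "ybjicz" → 6 new (y, b, j, i, c, z)
  "ybjpe" → prefix "ybj" already present; 2 new (p, e)
  "ybji" → prefix "ybji" already present; 0 new (none)
  "ybjpnarb" → prefix "ybjp" already present; 4 new (n, a, r, b)
  "ybaddg" → prefix "yb" already present; 4 new (a, d, d, g)
  "ybahrn" → prefix "yba" already present; 3 new (h, r, n)
  "fyytlti" → 7 new (f, y, y, t, l, t, i)
  "ybjv" → prefix "ybj" already present; 1 new (v)
Total nodes = 6 + 2 + 0 + 4 + 4 + 3 + 7 + 1 = 27

27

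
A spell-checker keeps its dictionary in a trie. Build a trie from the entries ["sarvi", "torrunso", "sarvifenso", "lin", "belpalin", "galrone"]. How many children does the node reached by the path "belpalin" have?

The children of the "belpalin" node are the distinct next characters among strings starting with "belpalin".
No stored string extends past "belpalin".
That node has 0 child edges.

0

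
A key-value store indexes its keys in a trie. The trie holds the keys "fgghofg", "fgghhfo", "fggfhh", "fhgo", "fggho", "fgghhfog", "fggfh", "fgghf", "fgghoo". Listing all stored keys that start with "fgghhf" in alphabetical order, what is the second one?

Words with prefix "fgghhf", in lexicographic order: "fgghhfo", "fgghhfog"
Position 2: fgghhfog

fgghhfog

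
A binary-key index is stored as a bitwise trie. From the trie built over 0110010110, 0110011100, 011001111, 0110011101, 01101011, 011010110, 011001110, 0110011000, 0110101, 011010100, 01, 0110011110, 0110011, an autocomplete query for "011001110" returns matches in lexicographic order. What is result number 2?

Filter for "011001110…" and sort: "011001110", "0110011100", "0110011101"
Position 2: 0110011100

0110011100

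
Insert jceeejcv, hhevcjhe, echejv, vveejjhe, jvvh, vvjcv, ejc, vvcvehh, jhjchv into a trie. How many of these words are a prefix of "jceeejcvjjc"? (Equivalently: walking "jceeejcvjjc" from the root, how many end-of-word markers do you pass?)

Walk "jceeejcvjjc" from the root; an end-of-word marker is hit whenever a stored word is a prefix of "jceeejcvjjc".
Prefixes of the query that are stored words: "jceeejcv"
Count: 1

1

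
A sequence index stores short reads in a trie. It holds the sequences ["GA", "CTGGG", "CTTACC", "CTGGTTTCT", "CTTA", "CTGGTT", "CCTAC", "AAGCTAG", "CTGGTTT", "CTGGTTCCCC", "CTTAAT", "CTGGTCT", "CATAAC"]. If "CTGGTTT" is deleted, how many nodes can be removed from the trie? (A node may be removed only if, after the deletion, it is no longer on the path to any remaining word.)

0

A node on "CTGGTTT"'s path can go only if nothing else ends at it or branches off below it.
Every node on "CTGGTTT" is still needed (e.g. by "CTGGTTTCT"), so nothing is freed.
Nodes removed: 0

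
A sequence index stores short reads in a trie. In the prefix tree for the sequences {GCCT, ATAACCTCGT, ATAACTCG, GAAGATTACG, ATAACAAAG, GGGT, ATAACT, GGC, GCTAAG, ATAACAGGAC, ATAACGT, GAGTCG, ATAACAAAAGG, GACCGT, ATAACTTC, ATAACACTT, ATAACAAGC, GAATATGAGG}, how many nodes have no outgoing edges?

A leaf is a node with no children — equivalently, the end of a word that is not a proper prefix of any other stored word.
Those words: "ATAACAAAAGG", "ATAACAAAG", "ATAACAAGC", "ATAACACTT", "ATAACAGGAC", "ATAACCTCGT", "ATAACGT", "ATAACTCG", "ATAACTTC", "GAAGATTACG", "GAATATGAGG", "GACCGT", "GAGTCG", "GCCT", "GCTAAG", "GGC", "GGGT"
Leaf count: 17

17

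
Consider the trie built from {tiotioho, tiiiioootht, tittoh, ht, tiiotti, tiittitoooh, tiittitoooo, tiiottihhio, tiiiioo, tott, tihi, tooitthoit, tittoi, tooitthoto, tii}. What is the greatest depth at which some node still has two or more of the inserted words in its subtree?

The deepest shared node is where two words last agree before diverging.
"tiittitoooh" and "tiittitoooo" agree on "tiittitooo" (10 characters) before diverging; nothing deeper is shared.
Longest shared-prefix length: 10

10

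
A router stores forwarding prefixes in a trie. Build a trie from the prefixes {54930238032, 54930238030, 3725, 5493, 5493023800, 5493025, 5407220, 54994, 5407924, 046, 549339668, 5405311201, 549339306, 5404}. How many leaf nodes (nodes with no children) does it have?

A leaf is a node with no children — equivalently, the end of a word that is not a proper prefix of any other stored word.
Those words: "046", "3725", "5404", "5405311201", "5407220", "5407924", "5493023800", "54930238030", "54930238032", "5493025", "549339306", "549339668", "54994"
Leaf count: 13

13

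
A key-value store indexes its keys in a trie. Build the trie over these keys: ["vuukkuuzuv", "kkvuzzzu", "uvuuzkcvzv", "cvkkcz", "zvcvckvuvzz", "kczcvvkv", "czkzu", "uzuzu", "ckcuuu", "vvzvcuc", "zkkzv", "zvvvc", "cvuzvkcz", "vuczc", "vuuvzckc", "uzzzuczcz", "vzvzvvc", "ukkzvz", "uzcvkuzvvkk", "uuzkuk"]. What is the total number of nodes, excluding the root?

124

Insert word by word; a character creates a node only if that edge doesn't already exist:
  "vuukkuuzuv" → 10 new (v, u, u, k, k, u, u, z, u, v)
  "kkvuzzzu" → 8 new (k, k, v, u, z, z, z, u)
  "uvuuzkcvzv" → 10 new (u, v, u, u, z, k, c, v, z, v)
  "cvkkcz" → 6 new (c, v, k, k, c, z)
  "zvcvckvuvzz" → 11 new (z, v, c, v, c, k, v, u, v, z, z)
  "kczcvvkv" → prefix "k" already present; 7 new (c, z, c, v, v, k, v)
  "czkzu" → prefix "c" already present; 4 new (z, k, z, u)
  "uzuzu" → prefix "u" already present; 4 new (z, u, z, u)
  "ckcuuu" → prefix "c" already present; 5 new (k, c, u, u, u)
  "vvzvcuc" → prefix "v" already present; 6 new (v, z, v, c, u, c)
  "zkkzv" → prefix "z" already present; 4 new (k, k, z, v)
  "zvvvc" → prefix "zv" already present; 3 new (v, v, c)
  "cvuzvkcz" → prefix "cv" already present; 6 new (u, z, v, k, c, z)
  "vuczc" → prefix "vu" already present; 3 new (c, z, c)
  "vuuvzckc" → prefix "vuu" already present; 5 new (v, z, c, k, c)
  "uzzzuczcz" → prefix "uz" already present; 7 new (z, z, u, c, z, c, z)
  "vzvzvvc" → prefix "v" already present; 6 new (z, v, z, v, v, c)
  "ukkzvz" → prefix "u" already present; 5 new (k, k, z, v, z)
  "uzcvkuzvvkk" → prefix "uz" already present; 9 new (c, v, k, u, z, v, v, k, k)
  "uuzkuk" → prefix "u" already present; 5 new (u, z, k, u, k)
Total nodes = 10 + 8 + 10 + 6 + 11 + 7 + 4 + 4 + 5 + 6 + 4 + 3 + 6 + 3 + 5 + 7 + 6 + 5 + 9 + 5 = 124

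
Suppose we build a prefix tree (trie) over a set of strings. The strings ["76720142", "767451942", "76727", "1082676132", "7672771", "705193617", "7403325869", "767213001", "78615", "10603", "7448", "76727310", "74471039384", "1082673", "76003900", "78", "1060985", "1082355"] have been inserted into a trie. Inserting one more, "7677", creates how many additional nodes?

Walking "7677" from the root, the first 3 characters ("767") follow existing edges; "7" is the first miss.
So 4 − 3 = 1 new nodes.

1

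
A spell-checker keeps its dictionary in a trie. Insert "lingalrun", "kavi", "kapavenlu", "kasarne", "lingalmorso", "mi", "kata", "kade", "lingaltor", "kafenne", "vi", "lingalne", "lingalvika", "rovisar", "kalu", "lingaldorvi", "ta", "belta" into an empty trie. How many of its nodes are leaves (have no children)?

18

Leaves are exactly the stored words that no other stored word extends.
Those words: "belta", "kade", "kafenne", "kalu", "kapavenlu", "kasarne", "kata", "kavi", "lingaldorvi", "lingalmorso", "lingalne", "lingalrun", "lingaltor", "lingalvika", "mi", "rovisar", "ta", "vi"
Leaf count: 18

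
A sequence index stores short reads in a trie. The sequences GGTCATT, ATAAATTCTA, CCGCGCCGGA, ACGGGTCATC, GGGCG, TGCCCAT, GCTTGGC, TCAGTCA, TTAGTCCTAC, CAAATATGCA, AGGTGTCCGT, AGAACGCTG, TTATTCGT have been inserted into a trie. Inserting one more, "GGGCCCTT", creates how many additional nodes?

4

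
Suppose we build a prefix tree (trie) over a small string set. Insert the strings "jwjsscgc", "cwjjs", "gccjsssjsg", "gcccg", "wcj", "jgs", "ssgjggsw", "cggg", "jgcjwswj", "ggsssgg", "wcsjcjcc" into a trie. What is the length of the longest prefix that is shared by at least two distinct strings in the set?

3

Equivalently: take the maximum, over all pairs, of their longest common prefix length.
"gcccg" and "gccjsssjsg" agree on "gcc" (3 characters) before diverging; nothing deeper is shared.
Longest shared-prefix length: 3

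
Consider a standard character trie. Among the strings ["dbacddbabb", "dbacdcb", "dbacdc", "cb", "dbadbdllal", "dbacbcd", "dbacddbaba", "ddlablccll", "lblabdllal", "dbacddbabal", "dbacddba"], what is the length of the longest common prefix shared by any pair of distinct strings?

10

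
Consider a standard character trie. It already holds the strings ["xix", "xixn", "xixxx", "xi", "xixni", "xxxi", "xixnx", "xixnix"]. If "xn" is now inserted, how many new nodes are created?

"x" is already a path in the trie; the remaining "n" must be added.
Each of the 1 remaining characters creates one node.

1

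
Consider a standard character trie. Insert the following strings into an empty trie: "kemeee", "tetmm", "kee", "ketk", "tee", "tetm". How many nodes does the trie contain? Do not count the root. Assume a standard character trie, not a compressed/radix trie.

Trie structure (* marks end of a word):
(root)
├─ k
│  └─ e
│     ├─ e *
│     ├─ m
│     │  └─ e
│     │     └─ e
│     │        └─ e *
│     └─ t
│        └─ k *
└─ t
   └─ e
      ├─ e *
      └─ t
         └─ m *
            └─ m *
Counting every labelled node above: 15.

15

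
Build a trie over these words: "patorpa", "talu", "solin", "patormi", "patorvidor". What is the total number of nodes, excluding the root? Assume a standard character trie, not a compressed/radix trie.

For each word, the new-node count is its length minus the longest prefix already in the trie:
  "patorpa" → 7 new (p, a, t, o, r, p, a)
  "talu" → 4 new (t, a, l, u)
  "solin" → 5 new (s, o, l, i, n)
  "patormi" → prefix "pator" already present; 2 new (m, i)
  "patorvidor" → prefix "pator" already present; 5 new (v, i, d, o, r)
Total nodes = 7 + 4 + 5 + 2 + 5 = 23

23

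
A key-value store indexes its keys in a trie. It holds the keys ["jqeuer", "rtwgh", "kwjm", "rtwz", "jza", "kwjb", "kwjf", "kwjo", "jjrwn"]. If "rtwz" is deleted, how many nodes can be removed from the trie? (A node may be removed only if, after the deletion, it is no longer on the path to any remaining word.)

1

Walk "rtwz" from the leaf back toward the root, removing each node that no remaining word uses.
The suffix "z" (1 node) is used only by "rtwz"; the node for "rtw" still has the child "g", so pruning stops there.
Nodes removed: 1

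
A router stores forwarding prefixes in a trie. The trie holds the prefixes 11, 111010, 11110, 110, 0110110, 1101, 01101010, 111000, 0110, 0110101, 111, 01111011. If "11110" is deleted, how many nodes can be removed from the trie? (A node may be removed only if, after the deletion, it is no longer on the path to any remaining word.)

2

A node on "11110"'s path can go only if nothing else ends at it or branches off below it.
The suffix "10" (2 nodes) is used only by "11110"; the node for "111" still has the child "0", so pruning stops there.
Nodes removed: 2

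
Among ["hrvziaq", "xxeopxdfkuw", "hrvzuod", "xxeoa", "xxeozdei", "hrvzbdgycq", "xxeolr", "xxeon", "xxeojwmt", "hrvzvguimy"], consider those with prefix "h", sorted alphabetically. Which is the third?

DFS of the "h" subtree visits, in order: "hrvzbdgycq", "hrvziaq", "hrvzuod", "hrvzvguimy"
Position 3: hrvzuod

hrvzuod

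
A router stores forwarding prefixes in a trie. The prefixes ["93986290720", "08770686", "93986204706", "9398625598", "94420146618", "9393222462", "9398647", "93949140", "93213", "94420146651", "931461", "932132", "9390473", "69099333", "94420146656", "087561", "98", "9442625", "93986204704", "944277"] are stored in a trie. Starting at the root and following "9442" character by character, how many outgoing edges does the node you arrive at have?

3

Follow the path "9442" to its node, then look at its outgoing edges.
Distinct next characters after "9442": 0, 6, 7.
That node has 3 child edges.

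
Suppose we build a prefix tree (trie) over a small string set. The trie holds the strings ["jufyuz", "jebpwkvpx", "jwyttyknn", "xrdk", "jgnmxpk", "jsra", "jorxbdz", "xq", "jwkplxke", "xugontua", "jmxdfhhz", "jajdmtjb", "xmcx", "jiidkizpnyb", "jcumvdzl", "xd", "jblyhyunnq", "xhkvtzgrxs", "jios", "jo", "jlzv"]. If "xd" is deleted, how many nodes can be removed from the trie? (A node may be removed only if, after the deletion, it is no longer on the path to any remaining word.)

After clearing the end-marker at "xd", prune upward until reaching a node still needed by another word.
The suffix "d" (1 node) is used only by "xd"; the node for "x" still has the child "r", so pruning stops there.
Nodes removed: 1

1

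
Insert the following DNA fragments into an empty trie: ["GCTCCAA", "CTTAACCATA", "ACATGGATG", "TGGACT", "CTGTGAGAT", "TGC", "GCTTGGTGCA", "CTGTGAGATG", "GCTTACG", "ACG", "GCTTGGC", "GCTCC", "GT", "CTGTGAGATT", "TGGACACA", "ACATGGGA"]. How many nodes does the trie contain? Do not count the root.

60

Insert word by word; a character creates a node only if that edge doesn't already exist:
  "GCTCCAA" → 7 new (G, C, T, C, C, A, A)
  "CTTAACCATA" → 10 new (C, T, T, A, A, C, C, A, T, A)
  "ACATGGATG" → 9 new (A, C, A, T, G, G, A, T, G)
  "TGGACT" → 6 new (T, G, G, A, C, T)
  "CTGTGAGAT" → prefix "CT" already present; 7 new (G, T, G, A, G, A, T)
  "TGC" → prefix "TG" already present; 1 new (C)
  "GCTTGGTGCA" → prefix "GCT" already present; 7 new (T, G, G, T, G, C, A)
  "CTGTGAGATG" → prefix "CTGTGAGAT" already present; 1 new (G)
  "GCTTACG" → prefix "GCTT" already present; 3 new (A, C, G)
  "ACG" → prefix "AC" already present; 1 new (G)
  "GCTTGGC" → prefix "GCTTGG" already present; 1 new (C)
  "GCTCC" → prefix "GCTCC" already present; 0 new (none)
  "GT" → prefix "G" already present; 1 new (T)
  "CTGTGAGATT" → prefix "CTGTGAGAT" already present; 1 new (T)
  "TGGACACA" → prefix "TGGAC" already present; 3 new (A, C, A)
  "ACATGGGA" → prefix "ACATGG" already present; 2 new (G, A)
Total nodes = 7 + 10 + 9 + 6 + 7 + 1 + 7 + 1 + 3 + 1 + 1 + 0 + 1 + 1 + 3 + 2 = 60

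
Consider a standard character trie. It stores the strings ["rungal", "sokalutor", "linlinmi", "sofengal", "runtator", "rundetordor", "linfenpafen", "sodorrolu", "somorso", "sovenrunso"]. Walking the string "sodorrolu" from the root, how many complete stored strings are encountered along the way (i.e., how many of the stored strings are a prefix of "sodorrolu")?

1

Walk "sodorrolu" from the root; an end-of-word marker is hit whenever a stored word is a prefix of "sodorrolu".
Prefixes of the query that are stored words: "sodorrolu"
Count: 1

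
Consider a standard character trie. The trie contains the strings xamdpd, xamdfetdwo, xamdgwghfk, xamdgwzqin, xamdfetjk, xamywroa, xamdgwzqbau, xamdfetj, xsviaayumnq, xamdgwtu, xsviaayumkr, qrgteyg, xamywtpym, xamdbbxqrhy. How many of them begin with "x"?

Walk to "x"; the words in its subtree are exactly those with that prefix.
Words under "x": xamdbbxqrhy, xamdfetdwo, xamdfetj, xamdfetjk, xamdgwghfk, xamdgwtu, xamdgwzqbau, xamdgwzqin, xamdpd, xamywroa, xamywtpym, xsviaayumkr, xsviaayumnq
Count: 13

13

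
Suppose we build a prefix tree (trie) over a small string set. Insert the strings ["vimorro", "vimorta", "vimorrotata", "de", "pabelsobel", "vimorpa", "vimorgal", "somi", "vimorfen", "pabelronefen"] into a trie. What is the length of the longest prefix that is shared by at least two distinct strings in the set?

7

The deepest shared node is where two words last agree before diverging.
"vimorro" and "vimorrotata" agree on "vimorro" (7 characters) before diverging; nothing deeper is shared.
Longest shared-prefix length: 7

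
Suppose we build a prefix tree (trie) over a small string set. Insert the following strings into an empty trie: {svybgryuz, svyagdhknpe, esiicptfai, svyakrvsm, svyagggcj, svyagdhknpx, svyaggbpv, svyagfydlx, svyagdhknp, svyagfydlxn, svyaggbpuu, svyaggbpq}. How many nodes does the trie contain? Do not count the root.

49

Trace insertions, counting only characters that open a new branch:
  "svybgryuz" → 9 new (s, v, y, b, g, r, y, u, z)
  "svyagdhknpe" → prefix "svy" already present; 8 new (a, g, d, h, k, n, p, e)
  "esiicptfai" → 10 new (e, s, i, i, c, p, t, f, a, i)
  "svyakrvsm" → prefix "svya" already present; 5 new (k, r, v, s, m)
  "svyagggcj" → prefix "svyag" already present; 4 new (g, g, c, j)
  "svyagdhknpx" → prefix "svyagdhknp" already present; 1 new (x)
  "svyaggbpv" → prefix "svyagg" already present; 3 new (b, p, v)
  "svyagfydlx" → prefix "svyag" already present; 5 new (f, y, d, l, x)
  "svyagdhknp" → prefix "svyagdhknp" already present; 0 new (none)
  "svyagfydlxn" → prefix "svyagfydlx" already present; 1 new (n)
  "svyaggbpuu" → prefix "svyaggbp" already present; 2 new (u, u)
  "svyaggbpq" → prefix "svyaggbp" already present; 1 new (q)
Total nodes = 9 + 8 + 10 + 5 + 4 + 1 + 3 + 5 + 0 + 1 + 2 + 1 = 49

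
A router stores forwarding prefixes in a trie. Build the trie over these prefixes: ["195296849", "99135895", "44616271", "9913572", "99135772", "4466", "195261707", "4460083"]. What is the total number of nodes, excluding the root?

39

Count nodes per top-level branch (shared prefixes stored once):
  '1'-branch (195261707, 195296849): 14 nodes
  '4'-branch (4460083, 44616271, 4466): 13 nodes
  '9'-branch (9913572, 99135772, 99135895): 12 nodes
Sum: 39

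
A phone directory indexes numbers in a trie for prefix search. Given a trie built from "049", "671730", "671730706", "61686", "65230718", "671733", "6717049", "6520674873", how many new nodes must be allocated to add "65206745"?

"6520674" is already a path in the trie; the remaining "5" must be added.
New nodes needed: |"65206745"| − 7 = 8 − 7 = 1.

1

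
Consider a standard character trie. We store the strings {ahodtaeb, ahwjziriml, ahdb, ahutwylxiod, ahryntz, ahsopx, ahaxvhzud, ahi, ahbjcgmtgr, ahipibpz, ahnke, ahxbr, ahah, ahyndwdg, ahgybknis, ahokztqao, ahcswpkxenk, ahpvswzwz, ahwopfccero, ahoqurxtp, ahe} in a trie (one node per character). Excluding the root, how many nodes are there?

114

Insert word by word; a character creates a node only if that edge doesn't already exist:
  "ahodtaeb" → 8 new (a, h, o, d, t, a, e, b)
  "ahwjziriml" → prefix "ah" already present; 8 new (w, j, z, i, r, i, m, l)
  "ahdb" → prefix "ah" already present; 2 new (d, b)
  "ahutwylxiod" → prefix "ah" already present; 9 new (u, t, w, y, l, x, i, o, d)
  "ahryntz" → prefix "ah" already present; 5 new (r, y, n, t, z)
  "ahsopx" → prefix "ah" already present; 4 new (s, o, p, x)
  "ahaxvhzud" → prefix "ah" already present; 7 new (a, x, v, h, z, u, d)
  "ahi" → prefix "ah" already present; 1 new (i)
  "ahbjcgmtgr" → prefix "ah" already present; 8 new (b, j, c, g, m, t, g, r)
  "ahipibpz" → prefix "ahi" already present; 5 new (p, i, b, p, z)
  "ahnke" → prefix "ah" already present; 3 new (n, k, e)
  "ahxbr" → prefix "ah" already present; 3 new (x, b, r)
  "ahah" → prefix "aha" already present; 1 new (h)
  "ahyndwdg" → prefix "ah" already present; 6 new (y, n, d, w, d, g)
  "ahgybknis" → prefix "ah" already present; 7 new (g, y, b, k, n, i, s)
  "ahokztqao" → prefix "aho" already present; 6 new (k, z, t, q, a, o)
  "ahcswpkxenk" → prefix "ah" already present; 9 new (c, s, w, p, k, x, e, n, k)
  "ahpvswzwz" → prefix "ah" already present; 7 new (p, v, s, w, z, w, z)
  "ahwopfccero" → prefix "ahw" already present; 8 new (o, p, f, c, c, e, r, o)
  "ahoqurxtp" → prefix "aho" already present; 6 new (q, u, r, x, t, p)
  "ahe" → prefix "ah" already present; 1 new (e)
Total nodes = 8 + 8 + 2 + 9 + 5 + 4 + 7 + 1 + 8 + 5 + 3 + 3 + 1 + 6 + 7 + 6 + 9 + 7 + 8 + 6 + 1 = 114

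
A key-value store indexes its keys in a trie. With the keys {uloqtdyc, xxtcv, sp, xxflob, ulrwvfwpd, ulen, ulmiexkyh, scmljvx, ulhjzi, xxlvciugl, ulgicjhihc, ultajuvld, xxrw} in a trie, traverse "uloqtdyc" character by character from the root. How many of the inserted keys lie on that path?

1

Check each prefix of "uloqtdyc" against the stored set — each match is an end-marker on the path.
Prefixes of the query that are stored words: "uloqtdyc"
Count: 1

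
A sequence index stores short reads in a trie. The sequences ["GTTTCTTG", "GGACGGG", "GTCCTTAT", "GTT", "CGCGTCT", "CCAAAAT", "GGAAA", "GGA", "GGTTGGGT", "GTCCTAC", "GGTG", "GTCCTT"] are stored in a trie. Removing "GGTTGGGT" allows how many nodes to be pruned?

Walk "GGTTGGGT" from the leaf back toward the root, removing each node that no remaining word uses.
The suffix "TGGGT" (5 nodes) is used only by "GGTTGGGT"; the node for "GGT" still has the child "G", so pruning stops there.
Nodes removed: 5

5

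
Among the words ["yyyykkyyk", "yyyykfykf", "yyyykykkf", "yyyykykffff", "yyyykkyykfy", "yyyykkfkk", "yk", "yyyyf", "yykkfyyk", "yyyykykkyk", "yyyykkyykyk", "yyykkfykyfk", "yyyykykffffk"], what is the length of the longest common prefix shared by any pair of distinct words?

11

Look for the deepest trie node that still has at least two words in its subtree.
e.g. "yyyykykffff" and "yyyykykffffk" share the prefix "yyyykykffff" of length 11; no pair shares a longer one.
Longest shared-prefix length: 11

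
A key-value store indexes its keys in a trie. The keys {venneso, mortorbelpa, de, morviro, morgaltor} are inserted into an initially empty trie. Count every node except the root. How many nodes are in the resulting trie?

30

Insert word by word; a character creates a node only if that edge doesn't already exist:
  "venneso" → 7 new (v, e, n, n, e, s, o)
  "mortorbelpa" → 11 new (m, o, r, t, o, r, b, e, l, p, a)
  "de" → 2 new (d, e)
  "morviro" → prefix "mor" already present; 4 new (v, i, r, o)
  "morgaltor" → prefix "mor" already present; 6 new (g, a, l, t, o, r)
Total nodes = 7 + 11 + 2 + 4 + 6 = 30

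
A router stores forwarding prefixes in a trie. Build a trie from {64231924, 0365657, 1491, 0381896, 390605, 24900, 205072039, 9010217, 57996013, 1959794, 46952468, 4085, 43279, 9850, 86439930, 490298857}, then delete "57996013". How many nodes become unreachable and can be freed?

8

A node on "57996013"'s path can go only if nothing else ends at it or branches off below it.
No other word shares any prefix with "57996013", so all 8 of its nodes go.
Nodes removed: 8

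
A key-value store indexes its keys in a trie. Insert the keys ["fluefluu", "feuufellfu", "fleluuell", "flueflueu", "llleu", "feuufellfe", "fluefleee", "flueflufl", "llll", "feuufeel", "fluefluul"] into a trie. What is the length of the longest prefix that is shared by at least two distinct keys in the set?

9

The deepest shared node is where two words last agree before diverging.
"feuufellfe" and "feuufellfu" agree on "feuufellf" (9 characters) before diverging; nothing deeper is shared.
Longest shared-prefix length: 9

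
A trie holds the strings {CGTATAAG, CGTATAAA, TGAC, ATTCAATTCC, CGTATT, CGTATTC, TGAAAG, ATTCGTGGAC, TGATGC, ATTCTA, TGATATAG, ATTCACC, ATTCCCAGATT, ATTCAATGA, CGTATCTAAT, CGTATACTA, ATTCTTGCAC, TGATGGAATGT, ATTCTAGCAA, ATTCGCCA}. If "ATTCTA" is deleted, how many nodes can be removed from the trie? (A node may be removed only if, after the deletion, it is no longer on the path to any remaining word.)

Walk "ATTCTA" from the leaf back toward the root, removing each node that no remaining word uses.
Every node on "ATTCTA" is still needed (e.g. by "ATTCTAGCAA"), so nothing is freed.
Nodes removed: 0

0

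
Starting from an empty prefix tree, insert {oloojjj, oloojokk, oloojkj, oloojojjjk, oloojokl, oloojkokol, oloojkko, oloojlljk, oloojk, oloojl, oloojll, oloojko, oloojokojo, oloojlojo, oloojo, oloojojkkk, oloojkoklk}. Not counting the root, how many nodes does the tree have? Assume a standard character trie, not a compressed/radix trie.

38

Trie structure (* marks end of a word):
(root)
└─ o
   └─ l
      └─ o
         └─ o
            └─ j
               ├─ j
               │  └─ j *
               ├─ k *
               │  ├─ j *
               │  ├─ k
               │  │  └─ o *
               │  └─ o *
               │     └─ k
               │        ├─ l
               │        │  └─ k *
               │        └─ o
               │           └─ l *
               ├─ l *
               │  ├─ l *
               │  │  └─ j
               │  │     └─ k *
               │  └─ o
               │     └─ j
               │        └─ o *
               └─ o *
                  ├─ j
                  │  ├─ j
                  │  │  └─ j
                  │  │     └─ k *
                  │  └─ k
                  │     └─ k
                  │        └─ k *
                  └─ k
                     ├─ k *
                     ├─ l *
                     └─ o
                        └─ j
                           └─ o *
Counting every labelled node above: 38.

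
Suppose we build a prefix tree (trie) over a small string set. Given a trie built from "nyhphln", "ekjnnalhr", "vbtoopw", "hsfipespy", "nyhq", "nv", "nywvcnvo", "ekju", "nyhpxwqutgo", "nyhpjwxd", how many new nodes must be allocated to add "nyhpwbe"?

Walking "nyhpwbe" from the root, the first 4 characters ("nyhp") follow existing edges; "w" is the first miss.
Each of the 3 remaining characters creates one node.

3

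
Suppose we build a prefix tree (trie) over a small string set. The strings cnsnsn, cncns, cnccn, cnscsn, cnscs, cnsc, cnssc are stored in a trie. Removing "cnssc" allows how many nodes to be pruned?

A node on "cnssc"'s path can go only if nothing else ends at it or branches off below it.
The suffix "sc" (2 nodes) is used only by "cnssc"; the node for "cns" still has the child "n", so pruning stops there.
Nodes removed: 2

2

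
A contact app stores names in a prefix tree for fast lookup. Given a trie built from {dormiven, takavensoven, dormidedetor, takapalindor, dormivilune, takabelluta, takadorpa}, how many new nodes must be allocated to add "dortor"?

"dor" is already a path in the trie; the remaining "tor" must be added.
So 6 − 3 = 3 new nodes.

3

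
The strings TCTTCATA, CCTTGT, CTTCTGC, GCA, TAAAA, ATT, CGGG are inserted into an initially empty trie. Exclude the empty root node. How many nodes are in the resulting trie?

33

Count nodes per top-level branch (shared prefixes stored once):
  'A'-branch (ATT): 3 nodes
  'C'-branch (CCTTGT, CGGG, CTTCTGC): 15 nodes
  'G'-branch (GCA): 3 nodes
  'T'-branch (TAAAA, TCTTCATA): 12 nodes
Sum: 33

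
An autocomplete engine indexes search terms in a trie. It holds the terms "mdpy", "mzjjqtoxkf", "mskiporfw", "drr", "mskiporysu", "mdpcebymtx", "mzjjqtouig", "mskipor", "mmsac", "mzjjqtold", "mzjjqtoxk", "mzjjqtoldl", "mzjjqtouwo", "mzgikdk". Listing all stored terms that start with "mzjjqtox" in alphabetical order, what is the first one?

mzjjqtoxk

Words with prefix "mzjjqtox", in lexicographic order: "mzjjqtoxk", "mzjjqtoxkf"
The 1st is mzjjqtoxk.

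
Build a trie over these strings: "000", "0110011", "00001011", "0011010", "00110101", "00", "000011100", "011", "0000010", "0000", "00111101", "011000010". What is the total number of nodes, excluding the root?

35

Trace insertions, counting only characters that open a new branch:
  "000" → 3 new (0, 0, 0)
  "0110011" → prefix "0" already present; 6 new (1, 1, 0, 0, 1, 1)
  "00001011" → prefix "000" already present; 5 new (0, 1, 0, 1, 1)
  "0011010" → prefix "00" already present; 5 new (1, 1, 0, 1, 0)
  "00110101" → prefix "0011010" already present; 1 new (1)
  "00" → prefix "00" already present; 0 new (none)
  "000011100" → prefix "00001" already present; 4 new (1, 1, 0, 0)
  "011" → prefix "011" already present; 0 new (none)
  "0000010" → prefix "0000" already present; 3 new (0, 1, 0)
  "0000" → prefix "0000" already present; 0 new (none)
  "00111101" → prefix "0011" already present; 4 new (1, 1, 0, 1)
  "011000010" → prefix "01100" already present; 4 new (0, 0, 1, 0)
Total nodes = 3 + 6 + 5 + 5 + 1 + 0 + 4 + 0 + 3 + 0 + 4 + 4 = 35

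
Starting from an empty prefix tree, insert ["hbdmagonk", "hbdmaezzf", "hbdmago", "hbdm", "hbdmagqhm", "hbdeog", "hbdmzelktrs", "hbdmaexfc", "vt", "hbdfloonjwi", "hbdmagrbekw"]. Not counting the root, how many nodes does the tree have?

44

Trace insertions, counting only characters that open a new branch:
  "hbdmagonk" → 9 new (h, b, d, m, a, g, o, n, k)
  "hbdmaezzf" → prefix "hbdma" already present; 4 new (e, z, z, f)
  "hbdmago" → prefix "hbdmago" already present; 0 new (none)
  "hbdm" → prefix "hbdm" already present; 0 new (none)
  "hbdmagqhm" → prefix "hbdmag" already present; 3 new (q, h, m)
  "hbdeog" → prefix "hbd" already present; 3 new (e, o, g)
  "hbdmzelktrs" → prefix "hbdm" already present; 7 new (z, e, l, k, t, r, s)
  "hbdmaexfc" → prefix "hbdmae" already present; 3 new (x, f, c)
  "vt" → 2 new (v, t)
  "hbdfloonjwi" → prefix "hbd" already present; 8 new (f, l, o, o, n, j, w, i)
  "hbdmagrbekw" → prefix "hbdmag" already present; 5 new (r, b, e, k, w)
Total nodes = 9 + 4 + 0 + 0 + 3 + 3 + 7 + 3 + 2 + 8 + 5 = 44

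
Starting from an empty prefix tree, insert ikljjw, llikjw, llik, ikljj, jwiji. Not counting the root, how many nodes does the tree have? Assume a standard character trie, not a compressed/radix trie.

Trace insertions, counting only characters that open a new branch:
  "ikljjw" → 6 new (i, k, l, j, j, w)
  "llikjw" → 6 new (l, l, i, k, j, w)
  "llik" → prefix "llik" already present; 0 new (none)
  "ikljj" → prefix "ikljj" already present; 0 new (none)
  "jwiji" → 5 new (j, w, i, j, i)
Total nodes = 6 + 6 + 0 + 0 + 5 = 17

17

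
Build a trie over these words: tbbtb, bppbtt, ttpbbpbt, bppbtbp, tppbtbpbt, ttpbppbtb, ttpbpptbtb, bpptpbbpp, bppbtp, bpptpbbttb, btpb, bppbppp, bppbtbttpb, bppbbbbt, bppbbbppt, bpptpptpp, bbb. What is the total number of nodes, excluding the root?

70

Count nodes per top-level branch (shared prefixes stored once):
  'b'-branch (bbb, bppbbbbt, bppbbbppt, bppbppp, bppbtbp, bppbtbttpb, bppbtp, bppbtt, bpptpbbpp, bpptpbbttb, bpptpptpp, btpb): 41 nodes
  't'-branch (tbbtb, tppbtbpbt, ttpbbpbt, ttpbppbtb, ttpbpptbtb): 29 nodes
Sum: 70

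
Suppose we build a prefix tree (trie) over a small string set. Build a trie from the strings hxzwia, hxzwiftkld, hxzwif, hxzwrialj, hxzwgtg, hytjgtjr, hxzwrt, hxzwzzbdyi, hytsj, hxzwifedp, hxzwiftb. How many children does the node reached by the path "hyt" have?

Walk "hyt" from the root, arriving at one node.
Characters that immediately follow "hyt" among the stored strings: {j, s}.
That node has 2 child edges.

2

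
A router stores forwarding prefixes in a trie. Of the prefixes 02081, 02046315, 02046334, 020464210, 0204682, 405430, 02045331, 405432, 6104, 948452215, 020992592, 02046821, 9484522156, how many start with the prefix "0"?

Traverse to the node for "0", then collect every word in that subtree.
Matches: "02045331", "02046315", "02046334", "020464210", "0204682", "02046821", "02081", "020992592"
Count: 8

8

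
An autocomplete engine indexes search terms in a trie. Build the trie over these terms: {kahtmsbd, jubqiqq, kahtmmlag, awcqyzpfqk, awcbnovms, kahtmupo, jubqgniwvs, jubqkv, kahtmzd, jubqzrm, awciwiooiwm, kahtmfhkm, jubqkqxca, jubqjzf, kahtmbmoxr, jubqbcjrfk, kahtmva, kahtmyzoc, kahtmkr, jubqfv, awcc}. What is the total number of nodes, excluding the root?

92

Trace insertions, counting only characters that open a new branch:
  "kahtmsbd" → 8 new (k, a, h, t, m, s, b, d)
  "jubqiqq" → 7 new (j, u, b, q, i, q, q)
  "kahtmmlag" → prefix "kahtm" already present; 4 new (m, l, a, g)
  "awcqyzpfqk" → 10 new (a, w, c, q, y, z, p, f, q, k)
  "awcbnovms" → prefix "awc" already present; 6 new (b, n, o, v, m, s)
  "kahtmupo" → prefix "kahtm" already present; 3 new (u, p, o)
  "jubqgniwvs" → prefix "jubq" already present; 6 new (g, n, i, w, v, s)
  "jubqkv" → prefix "jubq" already present; 2 new (k, v)
  "kahtmzd" → prefix "kahtm" already present; 2 new (z, d)
  "jubqzrm" → prefix "jubq" already present; 3 new (z, r, m)
  "awciwiooiwm" → prefix "awc" already present; 8 new (i, w, i, o, o, i, w, m)
  "kahtmfhkm" → prefix "kahtm" already present; 4 new (f, h, k, m)
  "jubqkqxca" → prefix "jubqk" already present; 4 new (q, x, c, a)
  "jubqjzf" → prefix "jubq" already present; 3 new (j, z, f)
  "kahtmbmoxr" → prefix "kahtm" already present; 5 new (b, m, o, x, r)
  "jubqbcjrfk" → prefix "jubq" already present; 6 new (b, c, j, r, f, k)
  "kahtmva" → prefix "kahtm" already present; 2 new (v, a)
  "kahtmyzoc" → prefix "kahtm" already present; 4 new (y, z, o, c)
  "kahtmkr" → prefix "kahtm" already present; 2 new (k, r)
  "jubqfv" → prefix "jubq" already present; 2 new (f, v)
  "awcc" → prefix "awc" already present; 1 new (c)
Total nodes = 8 + 7 + 4 + 10 + 6 + 3 + 6 + 2 + 2 + 3 + 8 + 4 + 4 + 3 + 5 + 6 + 2 + 4 + 2 + 2 + 1 = 92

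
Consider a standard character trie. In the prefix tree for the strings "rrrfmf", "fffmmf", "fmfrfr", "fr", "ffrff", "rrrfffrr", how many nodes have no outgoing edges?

6

Leaves are exactly the stored words that no other stored word extends.
Those words: "fffmmf", "ffrff", "fmfrfr", "fr", "rrrfffrr", "rrrfmf"
Leaf count: 6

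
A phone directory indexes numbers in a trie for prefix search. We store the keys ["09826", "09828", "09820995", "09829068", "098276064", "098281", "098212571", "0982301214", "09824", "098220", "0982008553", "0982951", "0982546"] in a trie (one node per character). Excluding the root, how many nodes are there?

Count nodes per top-level branch (shared prefixes stored once):
  '0'-branch (0982008553, 09820995, 098212571, 098220, 0982301214, 09824, 0982546, 09826, 098276064, 09828, 098281, 09829068, 0982951): 44 nodes
Sum: 44

44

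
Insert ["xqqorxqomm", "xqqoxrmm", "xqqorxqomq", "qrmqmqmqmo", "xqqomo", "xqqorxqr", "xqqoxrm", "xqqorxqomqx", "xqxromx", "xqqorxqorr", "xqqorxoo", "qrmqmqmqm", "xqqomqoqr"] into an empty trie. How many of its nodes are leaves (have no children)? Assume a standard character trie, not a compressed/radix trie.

10

Leaves are exactly the stored words that no other stored word extends.
Those words: "qrmqmqmqmo", "xqqomo", "xqqomqoqr", "xqqorxoo", "xqqorxqomm", "xqqorxqomqx", "xqqorxqorr", "xqqorxqr", "xqqoxrmm", "xqxromx"
Leaf count: 10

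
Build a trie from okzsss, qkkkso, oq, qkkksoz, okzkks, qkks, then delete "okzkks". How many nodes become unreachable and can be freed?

3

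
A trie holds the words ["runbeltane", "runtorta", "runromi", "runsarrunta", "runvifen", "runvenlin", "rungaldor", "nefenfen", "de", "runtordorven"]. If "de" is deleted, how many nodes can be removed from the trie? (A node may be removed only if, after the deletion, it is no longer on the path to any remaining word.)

2

After clearing the end-marker at "de", prune upward until reaching a node still needed by another word.
No other word shares any prefix with "de", so all 2 of its nodes go.
Nodes removed: 2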